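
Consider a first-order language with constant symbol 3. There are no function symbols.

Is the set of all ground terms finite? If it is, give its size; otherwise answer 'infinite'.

There are no function symbols, so the only ground term is the single constant.
The Herbrand universe is {3}, finite with 1 element.

1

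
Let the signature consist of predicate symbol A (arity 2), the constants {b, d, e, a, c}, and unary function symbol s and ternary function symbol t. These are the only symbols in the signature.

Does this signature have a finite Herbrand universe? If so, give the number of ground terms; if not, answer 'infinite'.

infinite

The signature has at least one function symbol (s, arity 1) and at least one constant (b).
Iterating s gives infinitely many distinct ground terms: b, s(b), s(s(b)), ...
So the Herbrand universe is infinite.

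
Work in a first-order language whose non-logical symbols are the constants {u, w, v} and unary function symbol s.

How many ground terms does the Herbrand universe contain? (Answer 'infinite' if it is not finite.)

infinite

The signature has at least one function symbol (s, arity 1) and at least one constant (u).
Iterating s gives infinitely many distinct ground terms: u, s(u), s(s(u)), ...
So the Herbrand universe is infinite.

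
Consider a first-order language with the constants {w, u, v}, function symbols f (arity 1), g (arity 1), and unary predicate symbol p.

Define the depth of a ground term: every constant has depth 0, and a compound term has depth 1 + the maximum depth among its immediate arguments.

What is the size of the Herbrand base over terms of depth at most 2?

21

First count ground terms of depth ≤ 2.
Let N_k count ground terms of depth at most k. Each non-constant term of depth ≤ k is some function symbol applied to depth-≤(k−1) arguments, giving N_k = 3 + N_{k-1} + N_{k-1}.
N_0 = 3
N_1 = 3 + 3 + 3 = 9
N_2 = 3 + 9 + 9 = 21
So |H| = 21.
For each predicate symbol, the number of ground atoms is |H| raised to its arity; summing:
  p: 21
Total ground atoms: 21.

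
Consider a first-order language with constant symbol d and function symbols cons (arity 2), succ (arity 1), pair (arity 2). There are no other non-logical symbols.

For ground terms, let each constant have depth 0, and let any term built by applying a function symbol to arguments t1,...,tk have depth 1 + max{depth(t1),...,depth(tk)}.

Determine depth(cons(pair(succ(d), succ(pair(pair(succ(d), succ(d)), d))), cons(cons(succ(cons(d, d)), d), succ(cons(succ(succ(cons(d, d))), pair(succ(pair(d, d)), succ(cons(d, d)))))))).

7

depth(succ(d)) = 1 + depth(d) = 1 + 0 = 1
depth(pair(succ(d), succ(d))) = 1 + max(1, 1) = 2
depth(pair(pair(succ(d), succ(d)), d)) = 1 + max(2, 0) = 3
depth(succ(pair(pair(succ(d), succ(d)), d))) = 1 + depth(pair(pair(succ(d), succ(d)), d)) = 1 + 3 = 4
depth(pair(succ(d), succ(pair(pair(succ(d), succ(d)), d)))) = 1 + max(1, 4) = 5
depth(cons(d, d)) = 1 + max(0, 0) = 1
depth(succ(cons(d, d))) = 1 + depth(cons(d, d)) = 1 + 1 = 2
depth(cons(succ(cons(d, d)), d)) = 1 + max(2, 0) = 3
depth(succ(succ(cons(d, d)))) = 1 + depth(succ(cons(d, d))) = 1 + 2 = 3
depth(pair(d, d)) = 1 + max(0, 0) = 1
depth(succ(pair(d, d))) = 1 + depth(pair(d, d)) = 1 + 1 = 2
depth(pair(succ(pair(d, d)), succ(cons(d, d)))) = 1 + max(2, 2) = 3
depth(cons(succ(succ(cons(d, d))), pair(succ(pair(d, d)), succ(cons(d, d))))) = 1 + max(3, 3) = 4
depth(succ(cons(succ(succ(cons(d, d))), pair(succ(pair(d, d)), succ(cons(d, d)))))) = 1 + depth(cons(succ(succ(cons(d, d))), pair(succ(pair(d, d)), succ(cons(d, d))))) = 1 + 4 = 5
depth(cons(cons(succ(cons(d, d)), d), succ(cons(succ(succ(cons(d, d))), pair(succ(pair(d, d)), succ(cons(d, d))))))) = 1 + max(3, 5) = 6
depth(cons(pair(succ(d), succ(pair(pair(succ(d), succ(d)), d))), cons(cons(succ(cons(d, d)), d), succ(cons(succ(succ(cons(d, d))), pair(succ(pair(d, d)), succ(cons(d, d)))))))) = 1 + max(5, 6) = 7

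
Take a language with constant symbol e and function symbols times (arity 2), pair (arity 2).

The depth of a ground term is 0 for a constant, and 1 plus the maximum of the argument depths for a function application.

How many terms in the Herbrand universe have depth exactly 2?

If N_k denotes the number of depth-≤k ground terms, the 1 constant gives N_0 = 1, and each function symbol of arity r contributes N_{k-1}^r new terms at level k: N_k = 1 + N_{k-1}^2 + N_{k-1}^2.
N_0 = 1
N_1 = 1 + 1^2 + 1^2 = 3
N_2 = 1 + 3^2 + 3^2 = 19
Terms of depth exactly 2: N_2 − N_1 = 19 − 3 = 16.

16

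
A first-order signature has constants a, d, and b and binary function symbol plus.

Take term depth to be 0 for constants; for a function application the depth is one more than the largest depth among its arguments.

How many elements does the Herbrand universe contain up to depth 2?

147

If N_k denotes the number of depth-≤k ground terms, the 3 constants give N_0 = 3, and each function symbol of arity r contributes N_{k-1}^r new terms at level k: N_k = 3 + N_{k-1}^2.
N_0 = 3
N_1 = 3 + 3^2 = 12
N_2 = 3 + 12^2 = 147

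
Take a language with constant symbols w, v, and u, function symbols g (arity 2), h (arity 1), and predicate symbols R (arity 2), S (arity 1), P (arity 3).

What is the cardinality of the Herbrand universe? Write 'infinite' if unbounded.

The signature has at least one function symbol (g, arity 2) and at least one constant (w).
Iterating g gives infinitely many distinct ground terms: w, g(w, w), g(g(w, w), g(w, w)), ...
So the Herbrand universe is infinite.

infinite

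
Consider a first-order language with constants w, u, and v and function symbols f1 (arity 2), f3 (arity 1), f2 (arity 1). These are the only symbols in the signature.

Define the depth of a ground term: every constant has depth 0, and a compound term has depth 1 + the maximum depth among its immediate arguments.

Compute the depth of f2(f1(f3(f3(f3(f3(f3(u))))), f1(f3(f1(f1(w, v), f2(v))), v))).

7

depth(f3(u)) = 1 + depth(u) = 1 + 0 = 1
depth(f3(f3(u))) = 1 + depth(f3(u)) = 1 + 1 = 2
depth(f3(f3(f3(u)))) = 1 + depth(f3(f3(u))) = 1 + 2 = 3
depth(f3(f3(f3(f3(u))))) = 1 + depth(f3(f3(f3(u)))) = 1 + 3 = 4
depth(f3(f3(f3(f3(f3(u)))))) = 1 + depth(f3(f3(f3(f3(u))))) = 1 + 4 = 5
depth(f1(w, v)) = 1 + max(0, 0) = 1
depth(f2(v)) = 1 + depth(v) = 1 + 0 = 1
depth(f1(f1(w, v), f2(v))) = 1 + max(1, 1) = 2
depth(f3(f1(f1(w, v), f2(v)))) = 1 + depth(f1(f1(w, v), f2(v))) = 1 + 2 = 3
depth(f1(f3(f1(f1(w, v), f2(v))), v)) = 1 + max(3, 0) = 4
depth(f1(f3(f3(f3(f3(f3(u))))), f1(f3(f1(f1(w, v), f2(v))), v))) = 1 + max(5, 4) = 6
depth(f2(f1(f3(f3(f3(f3(f3(u))))), f1(f3(f1(f1(w, v), f2(v))), v)))) = 1 + depth(f1(f3(f3(f3(f3(f3(u))))), f1(f3(f1(f1(w, v), f2(v))), v))) = 1 + 6 = 7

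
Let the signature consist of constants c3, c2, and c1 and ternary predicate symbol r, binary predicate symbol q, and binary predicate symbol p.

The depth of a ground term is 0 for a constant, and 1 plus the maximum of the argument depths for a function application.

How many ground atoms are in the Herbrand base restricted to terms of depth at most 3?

45

First count ground terms of depth ≤ 3.
With no function symbols every ground term is a constant, so there are exactly 3 ground terms at every depth bound.
N_0 = 3
N_1 = 3
N_2 = 3
N_3 = 3
So |H| = 3.
Each predicate of arity r yields |H|^r ground atoms (one per choice of an r-tuple from H):
  r: 3^3 = 27;  q: 3^2 = 9;  p: 3^2 = 9
Total ground atoms: 27 + 9 + 9 = 45.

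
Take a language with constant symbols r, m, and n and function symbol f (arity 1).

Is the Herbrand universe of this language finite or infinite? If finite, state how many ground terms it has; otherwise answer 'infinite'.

The signature has at least one function symbol (f, arity 1) and at least one constant (r).
Iterating f gives infinitely many distinct ground terms: r, f(r), f(f(r)), ...
So the Herbrand universe is infinite.

infinite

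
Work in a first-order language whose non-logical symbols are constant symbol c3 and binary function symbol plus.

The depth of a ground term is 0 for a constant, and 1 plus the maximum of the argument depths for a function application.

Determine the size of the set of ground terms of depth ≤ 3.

Let N_k = |{terms of depth ≤ k}|. Then N_0 = 1 and N_k = 1 + N_{k-1}^2 for k ≥ 1 (one summand per function symbol, arity giving the exponent).
N_0 = 1
N_1 = 1 + 1^2 = 2
N_2 = 1 + 2^2 = 5
N_3 = 1 + 5^2 = 26

26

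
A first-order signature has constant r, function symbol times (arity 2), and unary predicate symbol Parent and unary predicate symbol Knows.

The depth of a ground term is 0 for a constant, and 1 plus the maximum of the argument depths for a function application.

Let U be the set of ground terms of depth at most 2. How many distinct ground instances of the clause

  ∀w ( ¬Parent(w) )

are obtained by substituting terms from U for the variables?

5

Ground terms of depth ≤ 2:
  Count level by level. With function symbols times/2, the terms of depth ≤ k are the 1 constant together with each function applied to depth-≤(k−1) tuples, so N_k = 1 + N_{k-1}^2.
  N_0 = 1
  N_1 = 1 + 1^2 = 2
  N_2 = 1 + 2^2 = 5
  Explicitly: r, times(r, r), times(r, times(r, r)), times(times(r, r), r), times(times(r, r), times(r, r)).
So there are 5 ground terms available for substitution.
There is 1 variable to instantiate (w),  occurring in at least one literal, so different choices give different ground instances.
Number of ground instances = 5.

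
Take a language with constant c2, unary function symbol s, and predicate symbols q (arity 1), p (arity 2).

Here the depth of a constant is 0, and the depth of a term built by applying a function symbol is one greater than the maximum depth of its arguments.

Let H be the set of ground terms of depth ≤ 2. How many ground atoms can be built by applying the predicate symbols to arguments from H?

12

First count ground terms of depth ≤ 2.
Count level by level. With function symbols s/1, the terms of depth ≤ k are the 1 constant together with each function applied to depth-≤(k−1) tuples, so N_k = 1 + N_{k-1}.
N_0 = 1
N_1 = 1 + 1 = 2
N_2 = 1 + 2 = 3
Explicitly: c2, s(c2), s(s(c2)).
So |H| = 3.
For each predicate symbol, the number of ground atoms is |H| raised to its arity; summing:
  q: 3;  p: 3^2 = 9
Total ground atoms: 3 + 9 = 12.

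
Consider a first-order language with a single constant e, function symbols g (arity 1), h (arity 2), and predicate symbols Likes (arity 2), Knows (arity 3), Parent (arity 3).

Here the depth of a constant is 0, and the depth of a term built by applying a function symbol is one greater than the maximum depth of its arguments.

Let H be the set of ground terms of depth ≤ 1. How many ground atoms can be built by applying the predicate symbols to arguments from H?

First count ground terms of depth ≤ 1.
If N_k denotes the number of depth-≤k ground terms, the 1 constant gives N_0 = 1, and each function symbol of arity r contributes N_{k-1}^r new terms at level k: N_k = 1 + N_{k-1} + N_{k-1}^2.
N_0 = 1
N_1 = 1 + 1 + 1^2 = 3
Explicitly: e, g(e), h(e, e).
So |H| = 3.
Each predicate of arity r yields |H|^r ground atoms (one per choice of an r-tuple from H):
  Likes: 3^2 = 9;  Knows: 3^3 = 27;  Parent: 3^3 = 27
Total ground atoms: 9 + 27 + 27 = 63.

63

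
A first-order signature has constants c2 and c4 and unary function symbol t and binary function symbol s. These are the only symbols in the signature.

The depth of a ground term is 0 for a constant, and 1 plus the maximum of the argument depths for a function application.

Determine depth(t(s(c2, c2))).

depth(s(c2, c2)) = 1 + max(0, 0) = 1
depth(t(s(c2, c2))) = 1 + depth(s(c2, c2)) = 1 + 1 = 2

2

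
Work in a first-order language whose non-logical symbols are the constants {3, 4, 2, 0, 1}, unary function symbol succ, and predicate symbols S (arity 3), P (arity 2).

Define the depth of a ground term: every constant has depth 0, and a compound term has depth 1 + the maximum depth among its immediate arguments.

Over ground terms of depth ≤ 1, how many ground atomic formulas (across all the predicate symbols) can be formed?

First count ground terms of depth ≤ 1.
If N_k denotes the number of depth-≤k ground terms, the 5 constants give N_0 = 5, and each function symbol of arity r contributes N_{k-1}^r new terms at level k: N_k = 5 + N_{k-1}.
N_0 = 5
N_1 = 5 + 5 = 10
Explicitly: 3, 4, 2, 0, 1, succ(3), succ(4), succ(2), succ(0), succ(1).
So |H| = 10.
Each predicate of arity r yields |H|^r ground atoms (one per choice of an r-tuple from H):
  S: 10^3 = 1000;  P: 10^2 = 100
Total ground atoms: 1000 + 100 = 1100.

1100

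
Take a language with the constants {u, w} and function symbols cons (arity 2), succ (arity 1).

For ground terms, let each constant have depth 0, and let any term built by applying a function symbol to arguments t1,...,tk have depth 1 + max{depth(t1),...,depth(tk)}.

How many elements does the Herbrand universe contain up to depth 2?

74

If N_k denotes the number of depth-≤k ground terms, the 2 constants give N_0 = 2, and each function symbol of arity r contributes N_{k-1}^r new terms at level k: N_k = 2 + N_{k-1}^2 + N_{k-1}.
N_0 = 2
N_1 = 2 + 2^2 + 2 = 8
N_2 = 2 + 8^2 + 8 = 74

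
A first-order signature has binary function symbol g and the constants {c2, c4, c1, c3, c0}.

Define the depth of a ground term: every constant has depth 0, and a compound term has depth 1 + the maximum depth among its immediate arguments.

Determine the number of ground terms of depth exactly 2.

875

If N_k denotes the number of depth-≤k ground terms, the 5 constants give N_0 = 5, and each function symbol of arity r contributes N_{k-1}^r new terms at level k: N_k = 5 + N_{k-1}^2.
N_0 = 5
N_1 = 5 + 5^2 = 30
N_2 = 5 + 30^2 = 905
Terms of depth exactly 2: N_2 − N_1 = 905 − 30 = 875.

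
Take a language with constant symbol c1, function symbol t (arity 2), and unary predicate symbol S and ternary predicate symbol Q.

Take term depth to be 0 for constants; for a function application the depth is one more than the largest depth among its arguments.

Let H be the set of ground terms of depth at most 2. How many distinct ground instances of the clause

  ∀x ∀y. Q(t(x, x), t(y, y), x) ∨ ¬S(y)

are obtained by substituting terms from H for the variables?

Ground terms of depth ≤ 2:
  Write N_k for the number of ground terms of depth ≤ k. A term of depth ≤ k is either a constant or a function symbol applied to arguments of depth ≤ k−1, so N_k = 1 + N_{k-1}^2.
  N_0 = 1
  N_1 = 1 + 1^2 = 2
  N_2 = 1 + 2^2 = 5
So there are 5 ground terms available for substitution.
There are 2 variables to instantiate (x, y), each occurring in at least one literal, so different choices give different ground instances.
Number of ground instances = 5^2 = 25.

25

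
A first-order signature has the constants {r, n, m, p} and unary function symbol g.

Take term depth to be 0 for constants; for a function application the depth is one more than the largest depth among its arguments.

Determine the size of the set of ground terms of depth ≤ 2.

Count level by level. With function symbols g/1, the terms of depth ≤ k are the 4 constants together with each function applied to depth-≤(k−1) tuples, so N_k = 4 + N_{k-1}.
N_0 = 4
N_1 = 4 + 4 = 8
N_2 = 4 + 8 = 12

12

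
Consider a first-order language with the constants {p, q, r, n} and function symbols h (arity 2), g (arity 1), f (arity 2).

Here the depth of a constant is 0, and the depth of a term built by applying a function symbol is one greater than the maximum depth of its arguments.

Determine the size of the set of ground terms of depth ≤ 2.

Let N_k = |{terms of depth ≤ k}|. Then N_0 = 4 and N_k = 4 + N_{k-1}^2 + N_{k-1} + N_{k-1}^2 for k ≥ 1 (one summand per function symbol, arity giving the exponent).
N_0 = 4
N_1 = 4 + 4^2 + 4 + 4^2 = 40
N_2 = 4 + 40^2 + 40 + 40^2 = 3244

3244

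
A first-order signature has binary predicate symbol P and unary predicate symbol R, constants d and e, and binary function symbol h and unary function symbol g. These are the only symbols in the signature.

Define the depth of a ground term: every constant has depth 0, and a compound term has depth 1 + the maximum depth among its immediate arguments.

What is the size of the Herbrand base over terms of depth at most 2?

First count ground terms of depth ≤ 2.
Let N_k = |{terms of depth ≤ k}|. Then N_0 = 2 and N_k = 2 + N_{k-1}^2 + N_{k-1} for k ≥ 1 (one summand per function symbol, arity giving the exponent).
N_0 = 2
N_1 = 2 + 2^2 + 2 = 8
N_2 = 2 + 8^2 + 8 = 74
So |H| = 74.
Ground atoms are formed by filling each argument slot of a predicate with a term from H, so an r-ary predicate gives |H|^r atoms:
  P: 74^2 = 5476;  R: 74
Total ground atoms: 5476 + 74 = 5550.

5550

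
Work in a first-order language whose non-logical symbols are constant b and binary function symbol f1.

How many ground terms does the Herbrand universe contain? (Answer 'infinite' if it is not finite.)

infinite

The signature has at least one function symbol (f1, arity 2) and at least one constant (b).
Iterating f1 gives infinitely many distinct ground terms: b, f1(b, b), f1(f1(b, b), f1(b, b)), ...
So the Herbrand universe is infinite.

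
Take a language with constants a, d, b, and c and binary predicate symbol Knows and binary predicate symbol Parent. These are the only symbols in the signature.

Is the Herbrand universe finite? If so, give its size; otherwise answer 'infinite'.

There are no function symbols, so every ground term is one of the 4 constants.
The Herbrand universe is {a, d, b, c}, which is finite with 4 elements.

4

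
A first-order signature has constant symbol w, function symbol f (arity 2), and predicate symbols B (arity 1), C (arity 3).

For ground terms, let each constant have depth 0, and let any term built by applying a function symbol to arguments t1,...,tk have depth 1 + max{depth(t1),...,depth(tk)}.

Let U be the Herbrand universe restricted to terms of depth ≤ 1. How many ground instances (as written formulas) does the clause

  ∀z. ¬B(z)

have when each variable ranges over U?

Ground terms of depth ≤ 1:
  Count level by level. With function symbols f/2, the terms of depth ≤ k are the 1 constant together with each function applied to depth-≤(k−1) tuples, so N_k = 1 + N_{k-1}^2.
  N_0 = 1
  N_1 = 1 + 1^2 = 2
  Explicitly: w, f(w, w).
So there are 2 ground terms available for substitution.
The clause has 1 distinct variable (z), which appears in the body. In the free term algebra distinct substitutions yield syntactically distinct ground instances.
Number of ground instances = 2.

2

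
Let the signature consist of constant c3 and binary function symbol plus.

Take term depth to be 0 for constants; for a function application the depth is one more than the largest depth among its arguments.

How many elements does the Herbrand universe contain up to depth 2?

Count level by level. With function symbols plus/2, the terms of depth ≤ k are the 1 constant together with each function applied to depth-≤(k−1) tuples, so N_k = 1 + N_{k-1}^2.
N_0 = 1
N_1 = 1 + 1^2 = 2
N_2 = 1 + 2^2 = 5

5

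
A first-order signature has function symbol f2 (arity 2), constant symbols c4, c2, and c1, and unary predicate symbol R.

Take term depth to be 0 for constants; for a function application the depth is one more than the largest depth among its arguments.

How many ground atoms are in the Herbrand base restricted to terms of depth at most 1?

First count ground terms of depth ≤ 1.
Write N_k for the number of ground terms of depth ≤ k. A term of depth ≤ k is either a constant or a function symbol applied to arguments of depth ≤ k−1, so N_k = 3 + N_{k-1}^2.
N_0 = 3
N_1 = 3 + 3^2 = 12
Explicitly: c4, c2, c1, f2(c4, c4), f2(c4, c2), f2(c4, c1), f2(c2, c4), f2(c2, c2), f2(c2, c1), f2(c1, c4), f2(c1, c2), f2(c1, c1).
So |H| = 12.
Ground atoms are formed by filling each argument slot of a predicate with a term from H, so an r-ary predicate gives |H|^r atoms:
  R: 12
Total ground atoms: 12.

12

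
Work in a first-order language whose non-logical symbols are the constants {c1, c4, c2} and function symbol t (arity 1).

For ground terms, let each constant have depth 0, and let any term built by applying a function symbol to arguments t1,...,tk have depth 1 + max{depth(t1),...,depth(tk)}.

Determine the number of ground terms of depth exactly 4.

Write N_k for the number of ground terms of depth ≤ k. A term of depth ≤ k is either a constant or a function symbol applied to arguments of depth ≤ k−1, so N_k = 3 + N_{k-1}.
N_0 = 3
N_1 = 3 + 3 = 6
N_2 = 3 + 6 = 9
N_3 = 3 + 9 = 12
N_4 = 3 + 12 = 15
Terms of depth exactly 4: N_4 − N_3 = 15 − 12 = 3.

3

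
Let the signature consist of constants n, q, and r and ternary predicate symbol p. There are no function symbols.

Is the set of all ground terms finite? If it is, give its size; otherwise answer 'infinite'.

There are no function symbols, so every ground term is one of the 3 constants.
The Herbrand universe is {n, q, r}, which is finite with 3 elements.

3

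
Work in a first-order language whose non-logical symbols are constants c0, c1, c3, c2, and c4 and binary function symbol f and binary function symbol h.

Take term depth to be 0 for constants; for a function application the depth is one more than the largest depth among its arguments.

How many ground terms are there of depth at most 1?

55

If N_k denotes the number of depth-≤k ground terms, the 5 constants give N_0 = 5, and each function symbol of arity r contributes N_{k-1}^r new terms at level k: N_k = 5 + N_{k-1}^2 + N_{k-1}^2.
N_0 = 5
N_1 = 5 + 5^2 + 5^2 = 55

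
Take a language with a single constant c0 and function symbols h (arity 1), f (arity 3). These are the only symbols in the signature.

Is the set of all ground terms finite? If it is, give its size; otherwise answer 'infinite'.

infinite

The signature has at least one function symbol (h, arity 1) and at least one constant (c0).
Iterating h gives infinitely many distinct ground terms: c0, h(c0), h(h(c0)), ...
So the Herbrand universe is infinite.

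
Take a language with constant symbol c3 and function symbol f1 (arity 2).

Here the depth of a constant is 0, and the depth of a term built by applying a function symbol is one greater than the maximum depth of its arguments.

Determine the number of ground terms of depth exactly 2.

Let N_k count ground terms of depth at most k. Each non-constant term of depth ≤ k is some function symbol applied to depth-≤(k−1) arguments, giving N_k = 1 + N_{k-1}^2.
N_0 = 1
N_1 = 1 + 1^2 = 2
N_2 = 1 + 2^2 = 5
Terms of depth exactly 2: N_2 − N_1 = 5 − 2 = 3.

3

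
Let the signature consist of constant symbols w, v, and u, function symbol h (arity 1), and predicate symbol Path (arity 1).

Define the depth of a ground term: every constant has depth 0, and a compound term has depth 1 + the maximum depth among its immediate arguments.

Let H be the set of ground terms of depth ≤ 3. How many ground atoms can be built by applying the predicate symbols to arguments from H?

12

First count ground terms of depth ≤ 3.
If N_k denotes the number of depth-≤k ground terms, the 3 constants give N_0 = 3, and each function symbol of arity r contributes N_{k-1}^r new terms at level k: N_k = 3 + N_{k-1}.
N_0 = 3
N_1 = 3 + 3 = 6
N_2 = 3 + 6 = 9
N_3 = 3 + 9 = 12
Explicitly: w, v, u, h(w), h(v), h(u), h(h(w)), h(h(v)), h(h(u)), h(h(h(w))), h(h(h(v))), h(h(h(u))).
So |H| = 12.
Ground atoms are formed by filling each argument slot of a predicate with a term from H, so an r-ary predicate gives |H|^r atoms:
  Path: 12
Total ground atoms: 12.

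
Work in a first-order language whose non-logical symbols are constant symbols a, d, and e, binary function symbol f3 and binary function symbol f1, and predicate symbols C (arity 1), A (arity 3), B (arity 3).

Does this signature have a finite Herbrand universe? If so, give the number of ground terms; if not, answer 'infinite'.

infinite

The signature has at least one function symbol (f3, arity 2) and at least one constant (a).
Iterating f3 gives infinitely many distinct ground terms: a, f3(a, a), f3(f3(a, a), f3(a, a)), ...
So the Herbrand universe is infinite.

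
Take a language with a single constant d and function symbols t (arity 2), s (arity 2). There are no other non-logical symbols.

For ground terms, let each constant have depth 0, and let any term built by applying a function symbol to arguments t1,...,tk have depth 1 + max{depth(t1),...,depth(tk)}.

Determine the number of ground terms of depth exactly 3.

Let N_k count ground terms of depth at most k. Each non-constant term of depth ≤ k is some function symbol applied to depth-≤(k−1) arguments, giving N_k = 1 + N_{k-1}^2 + N_{k-1}^2.
N_0 = 1
N_1 = 1 + 1^2 + 1^2 = 3
N_2 = 1 + 3^2 + 3^2 = 19
N_3 = 1 + 19^2 + 19^2 = 723
Terms of depth exactly 3: N_3 − N_2 = 723 − 19 = 704.

704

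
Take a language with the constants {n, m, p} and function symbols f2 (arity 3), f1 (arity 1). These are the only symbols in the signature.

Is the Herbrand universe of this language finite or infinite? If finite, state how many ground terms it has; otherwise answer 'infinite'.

The signature has at least one function symbol (f2, arity 3) and at least one constant (n).
Iterating f2 gives infinitely many distinct ground terms: n, f2(n, n, n), f2(f2(n, n, n), f2(n, n, n), f2(n, n, n)), ...
So the Herbrand universe is infinite.

infinite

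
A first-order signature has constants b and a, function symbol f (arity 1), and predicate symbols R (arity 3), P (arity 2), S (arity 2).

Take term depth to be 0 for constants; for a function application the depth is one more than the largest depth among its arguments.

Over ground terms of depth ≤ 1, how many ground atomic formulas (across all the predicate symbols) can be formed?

96

First count ground terms of depth ≤ 1.
Write N_k for the number of ground terms of depth ≤ k. A term of depth ≤ k is either a constant or a function symbol applied to arguments of depth ≤ k−1, so N_k = 2 + N_{k-1}.
N_0 = 2
N_1 = 2 + 2 = 4
Explicitly: b, a, f(b), f(a).
So |H| = 4.
A ground atom is a predicate applied to a tuple of terms from H, so the count is the sum over predicates of |H|^arity:
  R: 4^3 = 64;  P: 4^2 = 16;  S: 4^2 = 16
Total ground atoms: 64 + 16 + 16 = 96.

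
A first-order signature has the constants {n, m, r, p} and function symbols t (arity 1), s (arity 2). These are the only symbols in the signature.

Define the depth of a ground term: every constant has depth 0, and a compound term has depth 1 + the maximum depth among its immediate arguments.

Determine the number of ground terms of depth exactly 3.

364820

If N_k denotes the number of depth-≤k ground terms, the 4 constants give N_0 = 4, and each function symbol of arity r contributes N_{k-1}^r new terms at level k: N_k = 4 + N_{k-1} + N_{k-1}^2.
N_0 = 4
N_1 = 4 + 4 + 4^2 = 24
N_2 = 4 + 24 + 24^2 = 604
N_3 = 4 + 604 + 604^2 = 365424
Terms of depth exactly 3: N_3 − N_2 = 365424 − 604 = 364820.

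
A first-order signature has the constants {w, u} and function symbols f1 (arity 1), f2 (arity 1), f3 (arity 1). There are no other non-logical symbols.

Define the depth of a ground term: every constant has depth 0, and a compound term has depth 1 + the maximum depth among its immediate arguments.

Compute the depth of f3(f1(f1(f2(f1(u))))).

depth(f1(u)) = 1 + depth(u) = 1 + 0 = 1
depth(f2(f1(u))) = 1 + depth(f1(u)) = 1 + 1 = 2
depth(f1(f2(f1(u)))) = 1 + depth(f2(f1(u))) = 1 + 2 = 3
depth(f1(f1(f2(f1(u))))) = 1 + depth(f1(f2(f1(u)))) = 1 + 3 = 4
depth(f3(f1(f1(f2(f1(u)))))) = 1 + depth(f1(f1(f2(f1(u))))) = 1 + 4 = 5

5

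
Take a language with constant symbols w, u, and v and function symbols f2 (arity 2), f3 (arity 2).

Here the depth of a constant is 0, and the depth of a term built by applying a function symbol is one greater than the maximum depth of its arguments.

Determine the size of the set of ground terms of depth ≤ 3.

If N_k denotes the number of depth-≤k ground terms, the 3 constants give N_0 = 3, and each function symbol of arity r contributes N_{k-1}^r new terms at level k: N_k = 3 + N_{k-1}^2 + N_{k-1}^2.
N_0 = 3
N_1 = 3 + 3^2 + 3^2 = 21
N_2 = 3 + 21^2 + 21^2 = 885
N_3 = 3 + 885^2 + 885^2 = 1566453

1566453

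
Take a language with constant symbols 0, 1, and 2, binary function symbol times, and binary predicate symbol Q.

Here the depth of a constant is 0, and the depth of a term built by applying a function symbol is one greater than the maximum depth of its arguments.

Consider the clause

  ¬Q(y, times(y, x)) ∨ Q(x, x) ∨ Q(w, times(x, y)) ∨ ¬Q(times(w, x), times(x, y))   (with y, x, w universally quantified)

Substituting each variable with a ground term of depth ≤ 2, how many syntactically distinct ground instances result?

Ground terms of depth ≤ 2:
  Write N_k for the number of ground terms of depth ≤ k. A term of depth ≤ k is either a constant or a function symbol applied to arguments of depth ≤ k−1, so N_k = 3 + N_{k-1}^2.
  N_0 = 3
  N_1 = 3 + 3^2 = 12
  N_2 = 3 + 12^2 = 147
So there are 147 ground terms available for substitution.
The body mentions every one of the 3 quantified variables; since ground terms form a free algebra, no two substitutions collapse to the same formula.
Number of ground instances = 147^3 = 3176523.

3176523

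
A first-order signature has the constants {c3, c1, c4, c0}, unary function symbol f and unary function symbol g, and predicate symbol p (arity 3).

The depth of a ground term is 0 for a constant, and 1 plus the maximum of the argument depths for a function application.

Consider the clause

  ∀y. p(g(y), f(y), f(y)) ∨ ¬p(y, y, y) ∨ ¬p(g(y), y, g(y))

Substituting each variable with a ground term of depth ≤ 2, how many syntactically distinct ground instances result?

Ground terms of depth ≤ 2:
  Write N_k for the number of ground terms of depth ≤ k. A term of depth ≤ k is either a constant or a function symbol applied to arguments of depth ≤ k−1, so N_k = 4 + N_{k-1} + N_{k-1}.
  N_0 = 4
  N_1 = 4 + 4 + 4 = 12
  N_2 = 4 + 12 + 12 = 28
So there are 28 ground terms available for substitution.
There is 1 variable to instantiate (y),  occurring in at least one literal, so different choices give different ground instances.
Number of ground instances = 28.

28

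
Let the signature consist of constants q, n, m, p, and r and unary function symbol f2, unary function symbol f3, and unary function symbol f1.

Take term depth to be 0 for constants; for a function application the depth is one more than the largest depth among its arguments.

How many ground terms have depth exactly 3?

135

If N_k denotes the number of depth-≤k ground terms, the 5 constants give N_0 = 5, and each function symbol of arity r contributes N_{k-1}^r new terms at level k: N_k = 5 + N_{k-1} + N_{k-1} + N_{k-1}.
N_0 = 5
N_1 = 5 + 5 + 5 + 5 = 20
N_2 = 5 + 20 + 20 + 20 = 65
N_3 = 5 + 65 + 65 + 65 = 200
Terms of depth exactly 3: N_3 − N_2 = 200 − 65 = 135.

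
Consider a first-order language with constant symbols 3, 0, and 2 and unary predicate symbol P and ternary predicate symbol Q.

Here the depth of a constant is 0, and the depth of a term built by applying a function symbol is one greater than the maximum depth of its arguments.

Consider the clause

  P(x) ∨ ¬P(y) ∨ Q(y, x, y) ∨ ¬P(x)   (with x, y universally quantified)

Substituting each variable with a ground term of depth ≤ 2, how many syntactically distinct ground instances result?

9

Ground terms of depth ≤ 2:
  With no function symbols every ground term is a constant, so there are exactly 3 ground terms at every depth bound.
  N_0 = 3
  N_1 = 3
  N_2 = 3
So there are 3 ground terms available for substitution.
There are 2 variables to instantiate (x, y), each occurring in at least one literal, so different choices give different ground instances.
Number of ground instances = 3^2 = 9.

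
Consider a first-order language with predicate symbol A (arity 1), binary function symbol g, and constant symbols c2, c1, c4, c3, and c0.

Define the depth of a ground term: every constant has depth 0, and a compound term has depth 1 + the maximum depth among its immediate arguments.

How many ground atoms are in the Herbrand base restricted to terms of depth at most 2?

First count ground terms of depth ≤ 2.
Let N_k count ground terms of depth at most k. Each non-constant term of depth ≤ k is some function symbol applied to depth-≤(k−1) arguments, giving N_k = 5 + N_{k-1}^2.
N_0 = 5
N_1 = 5 + 5^2 = 30
N_2 = 5 + 30^2 = 905
So |H| = 905.
A ground atom is a predicate applied to a tuple of terms from H, so the count is the sum over predicates of |H|^arity:
  A: 905
Total ground atoms: 905.

905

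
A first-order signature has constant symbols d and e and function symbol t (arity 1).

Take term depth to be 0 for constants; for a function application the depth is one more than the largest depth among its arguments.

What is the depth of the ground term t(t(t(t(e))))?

4

depth(t(e)) = 1 + depth(e) = 1 + 0 = 1
depth(t(t(e))) = 1 + depth(t(e)) = 1 + 1 = 2
depth(t(t(t(e)))) = 1 + depth(t(t(e))) = 1 + 2 = 3
depth(t(t(t(t(e))))) = 1 + depth(t(t(t(e)))) = 1 + 3 = 4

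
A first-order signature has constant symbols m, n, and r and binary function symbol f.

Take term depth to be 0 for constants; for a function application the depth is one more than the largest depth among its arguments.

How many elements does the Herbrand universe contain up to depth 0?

3

Count level by level. With function symbols f/2, the terms of depth ≤ k are the 3 constants together with each function applied to depth-≤(k−1) tuples, so N_k = 3 + N_{k-1}^2.
N_0 = 3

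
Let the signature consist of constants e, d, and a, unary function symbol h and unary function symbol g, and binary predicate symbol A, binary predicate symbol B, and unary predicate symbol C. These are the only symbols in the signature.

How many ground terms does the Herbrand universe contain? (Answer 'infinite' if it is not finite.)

The signature has at least one function symbol (h, arity 1) and at least one constant (e).
Iterating h gives infinitely many distinct ground terms: e, h(e), h(h(e)), ...
So the Herbrand universe is infinite.

infinite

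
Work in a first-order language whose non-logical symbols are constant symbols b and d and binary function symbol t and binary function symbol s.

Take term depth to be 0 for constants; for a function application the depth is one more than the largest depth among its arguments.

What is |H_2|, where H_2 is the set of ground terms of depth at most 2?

202

If N_k denotes the number of depth-≤k ground terms, the 2 constants give N_0 = 2, and each function symbol of arity r contributes N_{k-1}^r new terms at level k: N_k = 2 + N_{k-1}^2 + N_{k-1}^2.
N_0 = 2
N_1 = 2 + 2^2 + 2^2 = 10
N_2 = 2 + 10^2 + 10^2 = 202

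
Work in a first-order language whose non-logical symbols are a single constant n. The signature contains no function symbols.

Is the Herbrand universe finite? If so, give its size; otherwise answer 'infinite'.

1

There are no function symbols, so the only ground term is the single constant.
The Herbrand universe is {n}, finite with 1 element.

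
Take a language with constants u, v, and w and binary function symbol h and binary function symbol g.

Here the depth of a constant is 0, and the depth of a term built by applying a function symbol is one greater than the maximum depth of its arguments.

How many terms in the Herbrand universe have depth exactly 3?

1565568

Write N_k for the number of ground terms of depth ≤ k. A term of depth ≤ k is either a constant or a function symbol applied to arguments of depth ≤ k−1, so N_k = 3 + N_{k-1}^2 + N_{k-1}^2.
N_0 = 3
N_1 = 3 + 3^2 + 3^2 = 21
N_2 = 3 + 21^2 + 21^2 = 885
N_3 = 3 + 885^2 + 885^2 = 1566453
Terms of depth exactly 3: N_3 − N_2 = 1566453 − 885 = 1565568.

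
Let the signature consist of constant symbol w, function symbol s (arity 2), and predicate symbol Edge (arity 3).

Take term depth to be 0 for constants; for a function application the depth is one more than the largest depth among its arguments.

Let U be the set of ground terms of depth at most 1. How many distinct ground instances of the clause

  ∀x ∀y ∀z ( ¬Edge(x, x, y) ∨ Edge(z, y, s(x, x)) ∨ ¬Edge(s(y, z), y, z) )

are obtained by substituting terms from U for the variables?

Ground terms of depth ≤ 1:
  Count level by level. With function symbols s/2, the terms of depth ≤ k are the 1 constant together with each function applied to depth-≤(k−1) tuples, so N_k = 1 + N_{k-1}^2.
  N_0 = 1
  N_1 = 1 + 1^2 = 2
  Explicitly: w, s(w, w).
So there are 2 ground terms available for substitution.
Each of x, y, z ranges independently over the available ground terms, and distinct assignments produce distinct instances.
Number of ground instances = 2^3 = 8.

8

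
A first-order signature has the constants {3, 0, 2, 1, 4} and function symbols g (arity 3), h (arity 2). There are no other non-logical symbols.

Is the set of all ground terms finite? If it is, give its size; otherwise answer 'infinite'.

The signature has at least one function symbol (g, arity 3) and at least one constant (3).
Iterating g gives infinitely many distinct ground terms: 3, g(3, 3, 3), g(g(3, 3, 3), g(3, 3, 3), g(3, 3, 3)), ...
So the Herbrand universe is infinite.

infinite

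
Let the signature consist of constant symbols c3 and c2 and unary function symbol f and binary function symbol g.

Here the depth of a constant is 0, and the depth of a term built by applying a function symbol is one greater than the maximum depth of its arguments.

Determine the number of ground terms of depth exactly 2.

If N_k denotes the number of depth-≤k ground terms, the 2 constants give N_0 = 2, and each function symbol of arity r contributes N_{k-1}^r new terms at level k: N_k = 2 + N_{k-1} + N_{k-1}^2.
N_0 = 2
N_1 = 2 + 2 + 2^2 = 8
N_2 = 2 + 8 + 8^2 = 74
Terms of depth exactly 2: N_2 − N_1 = 74 − 8 = 66.

66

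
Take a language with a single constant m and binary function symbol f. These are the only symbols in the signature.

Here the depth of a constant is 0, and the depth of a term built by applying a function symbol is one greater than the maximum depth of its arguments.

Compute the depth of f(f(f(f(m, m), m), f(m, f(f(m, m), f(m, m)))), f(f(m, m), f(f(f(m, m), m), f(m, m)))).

depth(f(m, m)) = 1 + max(0, 0) = 1
depth(f(f(m, m), m)) = 1 + max(1, 0) = 2
depth(f(f(m, m), f(m, m))) = 1 + max(1, 1) = 2
depth(f(m, f(f(m, m), f(m, m)))) = 1 + max(0, 2) = 3
depth(f(f(f(m, m), m), f(m, f(f(m, m), f(m, m))))) = 1 + max(2, 3) = 4
depth(f(f(f(m, m), m), f(m, m))) = 1 + max(2, 1) = 3
depth(f(f(m, m), f(f(f(m, m), m), f(m, m)))) = 1 + max(1, 3) = 4
depth(f(f(f(f(m, m), m), f(m, f(f(m, m), f(m, m)))), f(f(m, m), f(f(f(m, m), m), f(m, m))))) = 1 + max(4, 4) = 5

5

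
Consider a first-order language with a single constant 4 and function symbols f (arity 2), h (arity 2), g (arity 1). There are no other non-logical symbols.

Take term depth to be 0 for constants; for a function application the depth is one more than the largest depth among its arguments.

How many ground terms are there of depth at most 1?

Count level by level. With function symbols f/2, h/2, g/1, the terms of depth ≤ k are the 1 constant together with each function applied to depth-≤(k−1) tuples, so N_k = 1 + N_{k-1}^2 + N_{k-1}^2 + N_{k-1}.
N_0 = 1
N_1 = 1 + 1^2 + 1^2 + 1 = 4
Explicitly: 4, f(4, 4), h(4, 4), g(4).

4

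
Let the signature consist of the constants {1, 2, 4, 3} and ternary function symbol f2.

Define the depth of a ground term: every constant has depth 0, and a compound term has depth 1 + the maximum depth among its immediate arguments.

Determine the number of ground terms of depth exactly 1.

64

Let N_k = |{terms of depth ≤ k}|. Then N_0 = 4 and N_k = 4 + N_{k-1}^3 for k ≥ 1 (one summand per function symbol, arity giving the exponent).
N_0 = 4
N_1 = 4 + 4^3 = 68
Terms of depth exactly 1: N_1 − N_0 = 68 − 4 = 64.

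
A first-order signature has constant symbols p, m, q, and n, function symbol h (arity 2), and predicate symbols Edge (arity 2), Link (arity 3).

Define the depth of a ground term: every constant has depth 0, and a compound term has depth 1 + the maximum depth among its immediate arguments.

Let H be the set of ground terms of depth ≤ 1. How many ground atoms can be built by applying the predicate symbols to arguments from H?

8400

First count ground terms of depth ≤ 1.
Let N_k count ground terms of depth at most k. Each non-constant term of depth ≤ k is some function symbol applied to depth-≤(k−1) arguments, giving N_k = 4 + N_{k-1}^2.
N_0 = 4
N_1 = 4 + 4^2 = 20
So |H| = 20.
Ground atoms are formed by filling each argument slot of a predicate with a term from H, so an r-ary predicate gives |H|^r atoms:
  Edge: 20^2 = 400;  Link: 20^3 = 8000
Total ground atoms: 400 + 8000 = 8400.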